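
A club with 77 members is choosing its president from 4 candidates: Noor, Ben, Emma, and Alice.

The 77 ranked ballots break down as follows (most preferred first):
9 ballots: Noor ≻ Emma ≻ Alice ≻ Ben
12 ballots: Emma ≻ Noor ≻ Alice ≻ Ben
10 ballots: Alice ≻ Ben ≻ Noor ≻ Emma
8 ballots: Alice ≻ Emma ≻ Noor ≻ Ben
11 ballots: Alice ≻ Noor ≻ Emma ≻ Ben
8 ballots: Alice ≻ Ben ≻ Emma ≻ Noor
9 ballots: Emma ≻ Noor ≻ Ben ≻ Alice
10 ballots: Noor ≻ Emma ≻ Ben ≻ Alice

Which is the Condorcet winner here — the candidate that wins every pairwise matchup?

Noor

Noor vs Ben: 59–18
Noor vs Emma: 40–37
Noor vs Alice: 40–37
Noor beats every other candidate.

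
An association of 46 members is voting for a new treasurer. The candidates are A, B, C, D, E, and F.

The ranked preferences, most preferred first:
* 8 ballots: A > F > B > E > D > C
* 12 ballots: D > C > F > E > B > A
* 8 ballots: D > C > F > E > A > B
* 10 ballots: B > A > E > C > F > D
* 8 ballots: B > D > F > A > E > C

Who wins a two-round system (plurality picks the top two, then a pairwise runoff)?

B

Round 1 first-place votes: A 8, B 18, C 0, D 20, E 0, F 0. D and B advance.
Runoff: D is ranked above B on 20 ballots, B above D on 26.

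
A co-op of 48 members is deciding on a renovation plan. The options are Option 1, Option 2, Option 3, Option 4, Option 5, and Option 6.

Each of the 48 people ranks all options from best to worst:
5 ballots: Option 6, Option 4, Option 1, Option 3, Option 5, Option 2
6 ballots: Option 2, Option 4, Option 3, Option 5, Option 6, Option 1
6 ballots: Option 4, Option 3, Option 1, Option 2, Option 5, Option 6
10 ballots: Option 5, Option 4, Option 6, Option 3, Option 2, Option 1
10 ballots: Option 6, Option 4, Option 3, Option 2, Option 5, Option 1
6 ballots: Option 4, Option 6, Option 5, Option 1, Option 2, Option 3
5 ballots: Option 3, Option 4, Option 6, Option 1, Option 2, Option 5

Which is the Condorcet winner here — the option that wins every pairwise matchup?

Option 4 vs Option 1: 48–0
Option 4 vs Option 2: 42–6
Option 4 vs Option 3: 43–5
Option 4 vs Option 5: 38–10
Option 4 vs Option 6: 33–15
Option 4 beats every other option.

Option 4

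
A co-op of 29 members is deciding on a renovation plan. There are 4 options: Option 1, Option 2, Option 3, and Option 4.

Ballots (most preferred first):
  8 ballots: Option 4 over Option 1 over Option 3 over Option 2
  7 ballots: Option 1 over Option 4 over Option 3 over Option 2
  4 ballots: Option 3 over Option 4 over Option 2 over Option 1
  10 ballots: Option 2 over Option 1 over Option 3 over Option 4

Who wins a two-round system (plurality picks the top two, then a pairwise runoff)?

Round 1 first-place votes: Option 1 7, Option 2 10, Option 3 4, Option 4 8. Option 2 and Option 4 advance.
Runoff: Option 2 is ranked above Option 4 on 10 ballots, Option 4 above Option 2 on 19.

Option 4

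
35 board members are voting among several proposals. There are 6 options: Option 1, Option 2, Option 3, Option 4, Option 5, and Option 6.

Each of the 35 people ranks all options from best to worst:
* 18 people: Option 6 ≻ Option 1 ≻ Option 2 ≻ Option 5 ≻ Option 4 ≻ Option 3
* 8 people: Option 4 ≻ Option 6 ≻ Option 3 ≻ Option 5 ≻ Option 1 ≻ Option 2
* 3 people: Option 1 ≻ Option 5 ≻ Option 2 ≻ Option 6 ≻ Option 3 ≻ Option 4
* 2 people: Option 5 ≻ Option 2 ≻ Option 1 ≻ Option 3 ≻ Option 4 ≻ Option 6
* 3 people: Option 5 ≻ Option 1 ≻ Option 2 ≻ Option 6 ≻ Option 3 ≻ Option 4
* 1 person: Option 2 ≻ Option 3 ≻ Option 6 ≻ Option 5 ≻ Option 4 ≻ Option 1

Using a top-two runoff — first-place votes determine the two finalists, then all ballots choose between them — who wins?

Option 6

Round 1 first-place votes: Option 1 3, Option 2 1, Option 3 0, Option 4 8, Option 5 5, Option 6 18. Option 6 and Option 4 advance.
Runoff: Option 6 is ranked above Option 4 on 25 ballots, Option 4 above Option 6 on 10.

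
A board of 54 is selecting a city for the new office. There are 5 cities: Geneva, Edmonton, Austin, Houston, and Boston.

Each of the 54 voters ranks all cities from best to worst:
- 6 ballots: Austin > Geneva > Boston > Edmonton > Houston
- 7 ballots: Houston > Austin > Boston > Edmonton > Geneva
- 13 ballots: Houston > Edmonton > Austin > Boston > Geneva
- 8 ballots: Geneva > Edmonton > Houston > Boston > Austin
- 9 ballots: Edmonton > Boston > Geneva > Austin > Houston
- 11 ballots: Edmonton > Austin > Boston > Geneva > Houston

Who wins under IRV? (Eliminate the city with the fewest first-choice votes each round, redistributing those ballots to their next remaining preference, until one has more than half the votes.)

Round 1: Geneva 8, Edmonton 20, Austin 6, Houston 20, Boston 0. Boston eliminated.
Round 2: Geneva 8, Edmonton 20, Austin 6, Houston 20. Austin eliminated.
Round 3: Geneva 14, Edmonton 20, Houston 20. Geneva eliminated.
Round 4: Edmonton 34, Houston 20. Edmonton has a majority (≥28).

Edmonton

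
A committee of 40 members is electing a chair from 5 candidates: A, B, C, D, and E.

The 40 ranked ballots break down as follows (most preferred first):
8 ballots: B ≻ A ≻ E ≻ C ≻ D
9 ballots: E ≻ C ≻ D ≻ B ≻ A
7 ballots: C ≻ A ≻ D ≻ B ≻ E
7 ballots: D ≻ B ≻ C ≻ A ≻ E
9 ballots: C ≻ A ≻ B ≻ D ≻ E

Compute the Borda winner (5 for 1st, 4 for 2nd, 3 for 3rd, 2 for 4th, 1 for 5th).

A: 8×4 + 9×1 + 7×4 + 7×2 + 9×4 = 119
B: 8×5 + 9×2 + 7×2 + 7×4 + 9×3 = 127
C: 8×2 + 9×4 + 7×5 + 7×3 + 9×5 = 153
D: 8×1 + 9×3 + 7×3 + 7×5 + 9×2 = 109
E: 8×3 + 9×5 + 7×1 + 7×1 + 9×1 = 92

C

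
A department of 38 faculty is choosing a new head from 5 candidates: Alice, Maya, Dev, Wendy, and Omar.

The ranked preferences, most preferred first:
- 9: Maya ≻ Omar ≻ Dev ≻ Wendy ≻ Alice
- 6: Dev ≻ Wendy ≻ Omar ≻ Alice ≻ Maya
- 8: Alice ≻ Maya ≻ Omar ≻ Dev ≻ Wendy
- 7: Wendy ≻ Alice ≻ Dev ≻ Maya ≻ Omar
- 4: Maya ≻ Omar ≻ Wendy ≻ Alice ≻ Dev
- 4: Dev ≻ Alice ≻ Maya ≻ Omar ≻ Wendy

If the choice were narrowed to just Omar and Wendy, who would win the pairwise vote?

Omar

Omar is ranked above Wendy on 25 ballots; Wendy above Omar on 13.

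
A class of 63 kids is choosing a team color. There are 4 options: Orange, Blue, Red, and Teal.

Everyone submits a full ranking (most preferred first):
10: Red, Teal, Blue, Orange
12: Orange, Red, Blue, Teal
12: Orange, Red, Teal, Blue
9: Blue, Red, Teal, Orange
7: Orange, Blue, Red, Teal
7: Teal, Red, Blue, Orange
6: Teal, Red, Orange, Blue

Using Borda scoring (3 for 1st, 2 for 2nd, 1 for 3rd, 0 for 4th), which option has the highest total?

Orange: 10×0 + 12×3 + 12×3 + 9×0 + 7×3 + 7×0 + 6×1 = 99
Blue: 10×1 + 12×1 + 12×0 + 9×3 + 7×2 + 7×1 + 6×0 = 70
Red: 10×3 + 12×2 + 12×2 + 9×2 + 7×1 + 7×2 + 6×2 = 129
Teal: 10×2 + 12×0 + 12×1 + 9×1 + 7×0 + 7×3 + 6×3 = 80

Red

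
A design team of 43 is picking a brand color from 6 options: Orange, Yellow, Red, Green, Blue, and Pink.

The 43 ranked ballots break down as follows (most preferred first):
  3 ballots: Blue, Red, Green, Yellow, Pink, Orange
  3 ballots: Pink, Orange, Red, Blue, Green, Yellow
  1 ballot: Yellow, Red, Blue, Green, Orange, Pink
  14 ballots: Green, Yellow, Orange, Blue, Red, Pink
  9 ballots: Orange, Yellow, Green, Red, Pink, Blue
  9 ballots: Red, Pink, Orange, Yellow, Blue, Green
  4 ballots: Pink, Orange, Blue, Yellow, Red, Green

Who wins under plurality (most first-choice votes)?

First-place votes: Orange 9, Yellow 1, Red 9, Green 14, Blue 3, Pink 7.

Green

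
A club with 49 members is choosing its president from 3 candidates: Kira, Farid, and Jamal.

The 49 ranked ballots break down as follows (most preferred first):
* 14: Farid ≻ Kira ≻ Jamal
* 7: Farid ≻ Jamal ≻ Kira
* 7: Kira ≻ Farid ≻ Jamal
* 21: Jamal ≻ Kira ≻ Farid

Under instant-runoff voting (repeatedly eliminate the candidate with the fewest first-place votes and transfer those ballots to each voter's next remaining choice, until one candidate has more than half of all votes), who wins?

Round 1: Kira 7, Farid 21, Jamal 21. Kira eliminated.
Round 2: Farid 28, Jamal 21. Farid has a majority (≥25).

Farid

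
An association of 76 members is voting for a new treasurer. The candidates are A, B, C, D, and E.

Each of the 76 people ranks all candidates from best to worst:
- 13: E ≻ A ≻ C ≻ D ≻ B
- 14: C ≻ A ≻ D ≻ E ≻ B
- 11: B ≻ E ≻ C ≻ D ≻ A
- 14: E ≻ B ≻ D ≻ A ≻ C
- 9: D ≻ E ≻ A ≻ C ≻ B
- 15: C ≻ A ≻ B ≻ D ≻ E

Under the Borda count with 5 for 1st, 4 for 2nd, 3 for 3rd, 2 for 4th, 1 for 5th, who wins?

E

A: 13×4 + 14×4 + 11×1 + 14×2 + 9×3 + 15×4 = 234
B: 13×1 + 14×1 + 11×5 + 14×4 + 9×1 + 15×3 = 192
C: 13×3 + 14×5 + 11×3 + 14×1 + 9×2 + 15×5 = 249
D: 13×2 + 14×3 + 11×2 + 14×3 + 9×5 + 15×2 = 207
E: 13×5 + 14×2 + 11×4 + 14×5 + 9×4 + 15×1 = 258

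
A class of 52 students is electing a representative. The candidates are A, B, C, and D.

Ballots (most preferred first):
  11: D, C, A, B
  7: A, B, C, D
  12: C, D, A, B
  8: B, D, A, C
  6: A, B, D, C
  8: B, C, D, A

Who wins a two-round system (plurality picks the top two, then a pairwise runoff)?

Round 1 first-place votes: A 13, B 16, C 12, D 11. B and A advance.
Runoff: B is ranked above A on 16 ballots, A above B on 36.

A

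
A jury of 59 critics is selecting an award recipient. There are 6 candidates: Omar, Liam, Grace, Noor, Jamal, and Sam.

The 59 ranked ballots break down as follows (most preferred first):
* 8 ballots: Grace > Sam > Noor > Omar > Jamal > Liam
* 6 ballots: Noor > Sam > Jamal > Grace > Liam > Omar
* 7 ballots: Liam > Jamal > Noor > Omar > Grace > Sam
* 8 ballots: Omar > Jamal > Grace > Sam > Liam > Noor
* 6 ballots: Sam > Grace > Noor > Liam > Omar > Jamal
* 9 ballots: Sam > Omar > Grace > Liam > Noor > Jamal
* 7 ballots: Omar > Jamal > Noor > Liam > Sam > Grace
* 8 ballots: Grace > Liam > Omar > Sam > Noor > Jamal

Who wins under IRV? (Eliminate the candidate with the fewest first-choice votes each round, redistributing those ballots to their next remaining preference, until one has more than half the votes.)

Round 1: Omar 15, Liam 7, Grace 16, Noor 6, Jamal 0, Sam 15. Jamal eliminated.
Round 2: Omar 15, Liam 7, Grace 16, Noor 6, Sam 15. Noor eliminated.
Round 3: Omar 15, Liam 7, Grace 16, Sam 21. Liam eliminated.
Round 4: Omar 22, Grace 16, Sam 21. Grace eliminated.
Round 5: Omar 30, Sam 29. Omar has a majority (≥30).

Omar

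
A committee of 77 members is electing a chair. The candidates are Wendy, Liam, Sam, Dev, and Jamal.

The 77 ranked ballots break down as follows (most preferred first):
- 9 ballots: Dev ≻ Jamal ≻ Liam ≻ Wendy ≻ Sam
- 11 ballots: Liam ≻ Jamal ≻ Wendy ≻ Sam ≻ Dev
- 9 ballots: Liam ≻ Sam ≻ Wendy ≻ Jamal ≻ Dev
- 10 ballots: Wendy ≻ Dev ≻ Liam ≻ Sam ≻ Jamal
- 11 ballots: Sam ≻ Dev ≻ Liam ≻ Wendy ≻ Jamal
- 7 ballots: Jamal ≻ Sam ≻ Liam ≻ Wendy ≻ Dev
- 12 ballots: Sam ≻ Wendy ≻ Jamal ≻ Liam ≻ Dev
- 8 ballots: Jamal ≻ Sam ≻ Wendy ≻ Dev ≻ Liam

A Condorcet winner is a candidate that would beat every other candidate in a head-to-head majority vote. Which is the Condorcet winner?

Liam

Liam vs Wendy: 47–30
Liam vs Sam: 39–38
Liam vs Dev: 39–38
Liam vs Jamal: 41–36
Liam beats every other candidate.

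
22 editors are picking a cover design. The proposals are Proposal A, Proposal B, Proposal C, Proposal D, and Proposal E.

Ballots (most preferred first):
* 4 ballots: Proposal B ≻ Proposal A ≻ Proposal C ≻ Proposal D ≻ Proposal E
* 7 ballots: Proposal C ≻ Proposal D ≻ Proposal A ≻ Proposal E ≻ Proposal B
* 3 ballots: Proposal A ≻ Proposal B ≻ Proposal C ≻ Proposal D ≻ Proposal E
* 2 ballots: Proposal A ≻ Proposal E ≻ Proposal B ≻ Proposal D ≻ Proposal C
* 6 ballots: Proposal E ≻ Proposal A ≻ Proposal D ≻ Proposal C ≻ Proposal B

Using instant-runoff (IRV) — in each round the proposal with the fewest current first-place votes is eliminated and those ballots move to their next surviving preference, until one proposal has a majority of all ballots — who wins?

Round 1: Proposal A 5, Proposal B 4, Proposal C 7, Proposal D 0, Proposal E 6. Proposal D eliminated.
Round 2: Proposal A 5, Proposal B 4, Proposal C 7, Proposal E 6. Proposal B eliminated.
Round 3: Proposal A 9, Proposal C 7, Proposal E 6. Proposal E eliminated.
Round 4: Proposal A 15, Proposal C 7. Proposal A has a majority (≥12).

Proposal A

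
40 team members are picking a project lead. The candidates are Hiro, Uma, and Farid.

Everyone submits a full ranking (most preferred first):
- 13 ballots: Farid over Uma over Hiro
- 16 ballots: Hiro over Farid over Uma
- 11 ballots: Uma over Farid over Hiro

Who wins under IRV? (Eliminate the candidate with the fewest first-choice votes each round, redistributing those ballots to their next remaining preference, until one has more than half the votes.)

Farid

Round 1: Hiro 16, Uma 11, Farid 13. Uma eliminated.
Round 2: Hiro 16, Farid 24. Farid has a majority (≥21).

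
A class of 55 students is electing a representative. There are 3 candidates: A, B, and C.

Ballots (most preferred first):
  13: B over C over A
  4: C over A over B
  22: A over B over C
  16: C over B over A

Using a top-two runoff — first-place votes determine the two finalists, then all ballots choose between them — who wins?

Round 1 first-place votes: A 22, B 13, C 20. A and C advance.
Runoff: A is ranked above C on 22 ballots, C above A on 33.

C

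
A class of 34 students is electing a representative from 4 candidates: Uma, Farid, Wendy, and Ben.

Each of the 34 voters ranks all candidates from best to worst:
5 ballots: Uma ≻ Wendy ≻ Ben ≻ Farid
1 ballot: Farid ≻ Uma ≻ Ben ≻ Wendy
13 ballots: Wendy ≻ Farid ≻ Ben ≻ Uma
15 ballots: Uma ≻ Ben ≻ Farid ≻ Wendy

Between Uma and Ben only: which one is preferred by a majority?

Uma is ranked above Ben on 21 ballots; Ben above Uma on 13.

Uma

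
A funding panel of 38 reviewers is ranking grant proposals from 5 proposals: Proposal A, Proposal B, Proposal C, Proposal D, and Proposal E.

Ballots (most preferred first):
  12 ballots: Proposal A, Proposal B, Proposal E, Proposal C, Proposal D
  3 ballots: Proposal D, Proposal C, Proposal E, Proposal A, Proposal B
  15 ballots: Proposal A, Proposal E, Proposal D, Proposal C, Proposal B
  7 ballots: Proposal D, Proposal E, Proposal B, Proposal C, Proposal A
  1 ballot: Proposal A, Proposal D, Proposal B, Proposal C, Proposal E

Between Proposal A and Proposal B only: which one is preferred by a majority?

Proposal A is ranked above Proposal B on 31 ballots; Proposal B above Proposal A on 7.

Proposal A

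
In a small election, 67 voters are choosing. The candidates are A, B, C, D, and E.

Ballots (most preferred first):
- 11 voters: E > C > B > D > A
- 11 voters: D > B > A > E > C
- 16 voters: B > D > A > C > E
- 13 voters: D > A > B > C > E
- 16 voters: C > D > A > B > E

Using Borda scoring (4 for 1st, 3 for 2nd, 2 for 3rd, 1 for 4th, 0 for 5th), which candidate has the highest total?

D

A: 11×0 + 11×2 + 16×2 + 13×3 + 16×2 = 125
B: 11×2 + 11×3 + 16×4 + 13×2 + 16×1 = 161
C: 11×3 + 11×0 + 16×1 + 13×1 + 16×4 = 126
D: 11×1 + 11×4 + 16×3 + 13×4 + 16×3 = 203
E: 11×4 + 11×1 + 16×0 + 13×0 + 16×0 = 55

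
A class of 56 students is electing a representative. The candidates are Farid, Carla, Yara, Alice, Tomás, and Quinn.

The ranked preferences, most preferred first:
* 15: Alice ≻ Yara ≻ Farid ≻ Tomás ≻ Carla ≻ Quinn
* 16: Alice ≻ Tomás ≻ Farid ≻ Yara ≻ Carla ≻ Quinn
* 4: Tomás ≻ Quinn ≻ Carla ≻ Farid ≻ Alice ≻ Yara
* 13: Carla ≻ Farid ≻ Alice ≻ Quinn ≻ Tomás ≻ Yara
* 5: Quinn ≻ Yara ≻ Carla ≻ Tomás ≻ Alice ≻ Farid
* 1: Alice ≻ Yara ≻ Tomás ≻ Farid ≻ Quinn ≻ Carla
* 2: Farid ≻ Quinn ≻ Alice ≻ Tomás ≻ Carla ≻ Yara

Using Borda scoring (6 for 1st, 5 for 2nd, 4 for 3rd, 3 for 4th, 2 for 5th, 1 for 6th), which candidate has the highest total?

Alice

Farid: 15×4 + 16×4 + 4×3 + 13×5 + 5×1 + 1×3 + 2×6 = 221
Carla: 15×2 + 16×2 + 4×4 + 13×6 + 5×4 + 1×1 + 2×2 = 181
Yara: 15×5 + 16×3 + 4×1 + 13×1 + 5×5 + 1×5 + 2×1 = 172
Alice: 15×6 + 16×6 + 4×2 + 13×4 + 5×2 + 1×6 + 2×4 = 270
Tomás: 15×3 + 16×5 + 4×6 + 13×2 + 5×3 + 1×4 + 2×3 = 200
Quinn: 15×1 + 16×1 + 4×5 + 13×3 + 5×6 + 1×2 + 2×5 = 132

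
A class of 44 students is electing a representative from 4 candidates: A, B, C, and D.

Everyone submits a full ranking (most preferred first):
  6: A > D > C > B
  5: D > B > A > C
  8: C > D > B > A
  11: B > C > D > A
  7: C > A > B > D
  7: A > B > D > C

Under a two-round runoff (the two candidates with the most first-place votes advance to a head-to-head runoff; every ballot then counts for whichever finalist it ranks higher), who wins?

C

Round 1 first-place votes: A 13, B 11, C 15, D 5. C and A advance.
Runoff: C is ranked above A on 26 ballots, A above C on 18.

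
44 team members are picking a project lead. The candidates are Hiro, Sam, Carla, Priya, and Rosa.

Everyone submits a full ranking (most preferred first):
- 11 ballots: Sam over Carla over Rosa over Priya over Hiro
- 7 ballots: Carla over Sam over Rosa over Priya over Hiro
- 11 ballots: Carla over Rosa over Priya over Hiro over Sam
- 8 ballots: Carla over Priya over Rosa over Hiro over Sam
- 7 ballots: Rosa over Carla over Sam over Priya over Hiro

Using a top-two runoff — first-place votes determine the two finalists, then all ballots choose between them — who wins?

Round 1 first-place votes: Hiro 0, Sam 11, Carla 26, Priya 0, Rosa 7. Carla and Sam advance.
Runoff: Carla is ranked above Sam on 33 ballots, Sam above Carla on 11.

Carla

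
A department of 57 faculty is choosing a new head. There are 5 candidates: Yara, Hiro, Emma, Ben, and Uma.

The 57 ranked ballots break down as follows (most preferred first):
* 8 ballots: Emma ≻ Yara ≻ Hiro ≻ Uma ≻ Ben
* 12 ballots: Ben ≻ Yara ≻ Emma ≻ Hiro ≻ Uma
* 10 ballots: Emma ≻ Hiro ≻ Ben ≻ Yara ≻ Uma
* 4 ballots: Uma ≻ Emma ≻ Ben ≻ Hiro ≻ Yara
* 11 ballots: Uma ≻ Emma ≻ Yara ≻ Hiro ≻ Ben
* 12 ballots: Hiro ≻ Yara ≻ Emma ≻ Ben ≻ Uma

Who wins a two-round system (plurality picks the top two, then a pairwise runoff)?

Round 1 first-place votes: Yara 0, Hiro 12, Emma 18, Ben 12, Uma 15. Emma and Uma advance.
Runoff: Emma is ranked above Uma on 42 ballots, Uma above Emma on 15.

Emma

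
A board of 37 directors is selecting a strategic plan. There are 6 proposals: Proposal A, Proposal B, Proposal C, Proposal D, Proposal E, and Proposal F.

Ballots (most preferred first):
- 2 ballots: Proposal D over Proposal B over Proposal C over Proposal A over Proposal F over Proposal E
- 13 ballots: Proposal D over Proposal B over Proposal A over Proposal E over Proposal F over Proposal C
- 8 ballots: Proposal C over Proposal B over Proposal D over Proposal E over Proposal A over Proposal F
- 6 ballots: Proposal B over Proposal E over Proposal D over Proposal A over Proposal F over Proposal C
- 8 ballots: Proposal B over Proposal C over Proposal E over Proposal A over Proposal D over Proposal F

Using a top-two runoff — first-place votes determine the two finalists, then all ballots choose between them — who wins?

Round 1 first-place votes: Proposal A 0, Proposal B 14, Proposal C 8, Proposal D 15, Proposal E 0, Proposal F 0. Proposal D and Proposal B advance.
Runoff: Proposal D is ranked above Proposal B on 15 ballots, Proposal B above Proposal D on 22.

Proposal B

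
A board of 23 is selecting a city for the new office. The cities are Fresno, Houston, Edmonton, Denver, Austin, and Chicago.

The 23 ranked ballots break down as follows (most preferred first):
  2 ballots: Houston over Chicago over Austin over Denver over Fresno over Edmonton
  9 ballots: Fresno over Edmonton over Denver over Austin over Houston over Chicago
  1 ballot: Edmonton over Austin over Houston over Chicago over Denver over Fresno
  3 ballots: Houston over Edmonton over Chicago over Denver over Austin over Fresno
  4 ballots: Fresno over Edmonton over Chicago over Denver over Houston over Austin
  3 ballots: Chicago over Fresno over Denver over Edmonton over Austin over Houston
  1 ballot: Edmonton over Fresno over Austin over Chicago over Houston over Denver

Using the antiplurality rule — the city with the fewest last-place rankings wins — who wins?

Denver

Last-place votes: Fresno 4, Houston 3, Edmonton 2, Denver 1, Austin 4, Chicago 9.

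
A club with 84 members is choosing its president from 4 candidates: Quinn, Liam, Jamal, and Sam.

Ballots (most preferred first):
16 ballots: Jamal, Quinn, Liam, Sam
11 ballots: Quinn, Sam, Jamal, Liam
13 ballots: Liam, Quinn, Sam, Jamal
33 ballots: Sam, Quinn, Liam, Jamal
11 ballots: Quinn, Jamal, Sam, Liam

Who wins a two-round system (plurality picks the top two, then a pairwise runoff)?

Quinn

Round 1 first-place votes: Quinn 22, Liam 13, Jamal 16, Sam 33. Sam and Quinn advance.
Runoff: Sam is ranked above Quinn on 33 ballots, Quinn above Sam on 51.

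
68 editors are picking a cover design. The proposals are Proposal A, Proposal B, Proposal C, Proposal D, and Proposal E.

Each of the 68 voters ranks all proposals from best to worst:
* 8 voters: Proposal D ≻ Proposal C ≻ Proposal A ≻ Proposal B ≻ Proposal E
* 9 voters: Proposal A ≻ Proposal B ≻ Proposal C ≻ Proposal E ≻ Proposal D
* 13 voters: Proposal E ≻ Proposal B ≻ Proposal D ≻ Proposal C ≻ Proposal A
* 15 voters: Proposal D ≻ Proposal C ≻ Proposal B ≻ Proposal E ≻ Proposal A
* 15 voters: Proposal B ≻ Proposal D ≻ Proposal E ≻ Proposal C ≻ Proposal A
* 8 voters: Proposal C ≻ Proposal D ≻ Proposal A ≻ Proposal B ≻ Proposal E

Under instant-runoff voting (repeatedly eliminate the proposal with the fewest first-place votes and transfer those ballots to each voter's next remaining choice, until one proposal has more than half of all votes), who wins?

Proposal B

Round 1: Proposal A 9, Proposal B 15, Proposal C 8, Proposal D 23, Proposal E 13. Proposal C eliminated.
Round 2: Proposal A 9, Proposal B 15, Proposal D 31, Proposal E 13. Proposal A eliminated.
Round 3: Proposal B 24, Proposal D 31, Proposal E 13. Proposal E eliminated.
Round 4: Proposal B 37, Proposal D 31. Proposal B has a majority (≥35).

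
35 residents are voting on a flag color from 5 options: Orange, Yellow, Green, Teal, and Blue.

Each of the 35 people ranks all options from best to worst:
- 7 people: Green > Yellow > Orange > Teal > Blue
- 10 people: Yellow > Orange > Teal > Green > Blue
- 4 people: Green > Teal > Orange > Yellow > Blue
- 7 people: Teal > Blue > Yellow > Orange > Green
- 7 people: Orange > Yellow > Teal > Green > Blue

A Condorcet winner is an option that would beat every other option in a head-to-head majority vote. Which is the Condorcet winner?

Yellow

Yellow vs Orange: 24–11
Yellow vs Green: 24–11
Yellow vs Teal: 24–11
Yellow vs Blue: 28–7
Yellow beats every other option.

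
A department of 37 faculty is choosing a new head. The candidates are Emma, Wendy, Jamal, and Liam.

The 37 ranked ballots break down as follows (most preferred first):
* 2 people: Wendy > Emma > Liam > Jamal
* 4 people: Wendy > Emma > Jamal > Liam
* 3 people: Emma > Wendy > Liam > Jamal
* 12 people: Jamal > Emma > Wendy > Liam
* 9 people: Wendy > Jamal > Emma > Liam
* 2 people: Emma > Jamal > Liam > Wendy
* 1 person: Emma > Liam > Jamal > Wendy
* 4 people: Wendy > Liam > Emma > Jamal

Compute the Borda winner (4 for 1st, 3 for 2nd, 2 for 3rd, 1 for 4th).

Wendy

Emma: 2×3 + 4×3 + 3×4 + 12×3 + 9×2 + 2×4 + 1×4 + 4×2 = 104
Wendy: 2×4 + 4×4 + 3×3 + 12×2 + 9×4 + 2×1 + 1×1 + 4×4 = 112
Jamal: 2×1 + 4×2 + 3×1 + 12×4 + 9×3 + 2×3 + 1×2 + 4×1 = 100
Liam: 2×2 + 4×1 + 3×2 + 12×1 + 9×1 + 2×2 + 1×3 + 4×3 = 54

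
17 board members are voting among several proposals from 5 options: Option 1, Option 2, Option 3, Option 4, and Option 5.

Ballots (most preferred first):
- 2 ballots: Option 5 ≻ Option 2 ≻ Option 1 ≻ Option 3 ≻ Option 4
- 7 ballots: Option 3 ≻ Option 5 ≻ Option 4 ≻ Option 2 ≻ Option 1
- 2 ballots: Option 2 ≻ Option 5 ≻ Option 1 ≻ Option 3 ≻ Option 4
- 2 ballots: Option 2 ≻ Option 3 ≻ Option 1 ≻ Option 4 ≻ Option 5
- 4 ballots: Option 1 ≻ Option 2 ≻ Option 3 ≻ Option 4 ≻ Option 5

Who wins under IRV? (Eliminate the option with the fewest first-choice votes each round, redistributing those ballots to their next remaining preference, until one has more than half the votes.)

Round 1: Option 1 4, Option 2 4, Option 3 7, Option 4 0, Option 5 2. Option 4 eliminated.
Round 2: Option 1 4, Option 2 4, Option 3 7, Option 5 2. Option 5 eliminated.
Round 3: Option 1 4, Option 2 6, Option 3 7. Option 1 eliminated.
Round 4: Option 2 10, Option 3 7. Option 2 has a majority (≥9).

Option 2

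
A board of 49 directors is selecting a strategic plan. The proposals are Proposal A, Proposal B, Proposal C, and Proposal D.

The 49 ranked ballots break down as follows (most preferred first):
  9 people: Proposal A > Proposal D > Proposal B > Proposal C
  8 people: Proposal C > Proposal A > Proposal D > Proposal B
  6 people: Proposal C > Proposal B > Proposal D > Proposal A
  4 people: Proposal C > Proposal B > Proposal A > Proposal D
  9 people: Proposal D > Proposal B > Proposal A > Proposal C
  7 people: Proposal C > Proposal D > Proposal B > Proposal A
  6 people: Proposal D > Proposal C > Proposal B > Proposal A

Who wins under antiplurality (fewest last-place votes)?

Proposal D

Last-place votes: Proposal A 19, Proposal B 8, Proposal C 18, Proposal D 4.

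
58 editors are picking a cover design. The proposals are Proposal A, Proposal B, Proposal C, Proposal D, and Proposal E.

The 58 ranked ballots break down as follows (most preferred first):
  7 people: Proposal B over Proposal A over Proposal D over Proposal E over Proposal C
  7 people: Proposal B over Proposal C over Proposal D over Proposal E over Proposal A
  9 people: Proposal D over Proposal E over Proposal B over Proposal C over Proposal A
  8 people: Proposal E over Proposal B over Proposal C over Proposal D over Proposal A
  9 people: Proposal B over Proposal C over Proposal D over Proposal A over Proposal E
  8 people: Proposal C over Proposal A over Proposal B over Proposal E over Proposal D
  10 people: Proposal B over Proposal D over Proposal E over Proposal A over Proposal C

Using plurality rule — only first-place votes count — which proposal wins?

First-place votes: Proposal A 0, Proposal B 33, Proposal C 8, Proposal D 9, Proposal E 8.

Proposal B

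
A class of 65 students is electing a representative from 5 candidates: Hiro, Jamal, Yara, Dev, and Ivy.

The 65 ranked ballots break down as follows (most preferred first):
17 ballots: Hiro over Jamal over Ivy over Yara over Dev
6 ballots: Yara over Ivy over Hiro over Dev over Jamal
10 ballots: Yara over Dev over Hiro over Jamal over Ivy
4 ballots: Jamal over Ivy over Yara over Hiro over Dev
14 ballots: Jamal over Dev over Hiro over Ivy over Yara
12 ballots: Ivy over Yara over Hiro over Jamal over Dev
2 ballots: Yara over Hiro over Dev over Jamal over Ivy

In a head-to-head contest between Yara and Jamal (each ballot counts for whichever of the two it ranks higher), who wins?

Yara is ranked above Jamal on 30 ballots; Jamal above Yara on 35.

Jamal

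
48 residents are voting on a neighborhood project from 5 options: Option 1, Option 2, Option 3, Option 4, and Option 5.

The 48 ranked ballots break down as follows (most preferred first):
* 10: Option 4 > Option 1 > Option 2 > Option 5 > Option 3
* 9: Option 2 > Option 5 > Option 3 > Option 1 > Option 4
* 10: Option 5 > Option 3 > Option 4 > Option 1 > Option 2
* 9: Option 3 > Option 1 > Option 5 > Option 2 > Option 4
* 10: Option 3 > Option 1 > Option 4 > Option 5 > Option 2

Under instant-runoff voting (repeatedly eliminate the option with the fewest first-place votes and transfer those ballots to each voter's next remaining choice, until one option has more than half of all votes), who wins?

Round 1: Option 1 0, Option 2 9, Option 3 19, Option 4 10, Option 5 10. Option 1 eliminated.
Round 2: Option 2 9, Option 3 19, Option 4 10, Option 5 10. Option 2 eliminated.
Round 3: Option 3 19, Option 4 10, Option 5 19. Option 4 eliminated.
Round 4: Option 3 19, Option 5 29. Option 5 has a majority (≥25).

Option 5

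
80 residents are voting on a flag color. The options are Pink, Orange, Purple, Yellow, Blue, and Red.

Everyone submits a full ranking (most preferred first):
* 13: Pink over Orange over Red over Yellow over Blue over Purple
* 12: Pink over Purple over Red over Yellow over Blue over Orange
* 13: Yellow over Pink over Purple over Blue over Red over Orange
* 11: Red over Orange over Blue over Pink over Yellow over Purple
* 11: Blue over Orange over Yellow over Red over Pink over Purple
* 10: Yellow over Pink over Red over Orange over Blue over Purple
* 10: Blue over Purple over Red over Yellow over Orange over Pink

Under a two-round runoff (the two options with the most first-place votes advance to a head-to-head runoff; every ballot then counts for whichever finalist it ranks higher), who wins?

Yellow

Round 1 first-place votes: Pink 25, Orange 0, Purple 0, Yellow 23, Blue 21, Red 11. Pink and Yellow advance.
Runoff: Pink is ranked above Yellow on 36 ballots, Yellow above Pink on 44.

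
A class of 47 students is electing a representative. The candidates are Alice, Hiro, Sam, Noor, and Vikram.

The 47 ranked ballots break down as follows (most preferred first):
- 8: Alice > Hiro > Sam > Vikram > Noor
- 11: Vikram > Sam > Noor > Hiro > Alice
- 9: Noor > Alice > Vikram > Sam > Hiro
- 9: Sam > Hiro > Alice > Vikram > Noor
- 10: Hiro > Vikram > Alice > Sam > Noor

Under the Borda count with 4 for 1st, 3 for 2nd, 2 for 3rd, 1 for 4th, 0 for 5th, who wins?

Alice: 8×4 + 11×0 + 9×3 + 9×2 + 10×2 = 97
Hiro: 8×3 + 11×1 + 9×0 + 9×3 + 10×4 = 102
Sam: 8×2 + 11×3 + 9×1 + 9×4 + 10×1 = 104
Noor: 8×0 + 11×2 + 9×4 + 9×0 + 10×0 = 58
Vikram: 8×1 + 11×4 + 9×2 + 9×1 + 10×3 = 109

Vikram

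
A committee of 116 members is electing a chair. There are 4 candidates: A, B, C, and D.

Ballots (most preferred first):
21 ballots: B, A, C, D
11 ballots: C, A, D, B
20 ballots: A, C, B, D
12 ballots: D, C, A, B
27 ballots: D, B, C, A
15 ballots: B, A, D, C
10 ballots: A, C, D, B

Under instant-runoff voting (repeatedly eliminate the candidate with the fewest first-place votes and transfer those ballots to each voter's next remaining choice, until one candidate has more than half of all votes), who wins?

Round 1: A 30, B 36, C 11, D 39. C eliminated.
Round 2: A 41, B 36, D 39. B eliminated.
Round 3: A 77, D 39. A has a majority (≥59).

A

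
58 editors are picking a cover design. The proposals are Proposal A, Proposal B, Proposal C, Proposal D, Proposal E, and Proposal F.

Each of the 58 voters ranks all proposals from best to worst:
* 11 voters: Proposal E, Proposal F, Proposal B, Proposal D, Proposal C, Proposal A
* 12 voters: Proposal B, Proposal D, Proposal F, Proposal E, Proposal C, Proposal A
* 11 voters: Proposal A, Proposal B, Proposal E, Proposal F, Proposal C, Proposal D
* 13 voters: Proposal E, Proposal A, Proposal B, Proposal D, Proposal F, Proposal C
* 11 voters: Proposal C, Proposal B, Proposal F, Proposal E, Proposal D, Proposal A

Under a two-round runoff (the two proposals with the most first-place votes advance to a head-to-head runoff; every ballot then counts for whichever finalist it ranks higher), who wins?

Proposal B

Round 1 first-place votes: Proposal A 11, Proposal B 12, Proposal C 11, Proposal D 0, Proposal E 24, Proposal F 0. Proposal E and Proposal B advance.
Runoff: Proposal E is ranked above Proposal B on 24 ballots, Proposal B above Proposal E on 34.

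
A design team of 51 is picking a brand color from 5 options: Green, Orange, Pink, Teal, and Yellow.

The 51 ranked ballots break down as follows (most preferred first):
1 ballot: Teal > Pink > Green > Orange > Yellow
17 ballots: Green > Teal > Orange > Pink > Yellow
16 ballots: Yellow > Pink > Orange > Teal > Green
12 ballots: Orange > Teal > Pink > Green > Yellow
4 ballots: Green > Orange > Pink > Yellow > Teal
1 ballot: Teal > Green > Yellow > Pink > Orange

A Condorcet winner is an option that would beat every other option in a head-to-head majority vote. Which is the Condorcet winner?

Orange vs Green: 28–23
Orange vs Pink: 33–18
Orange vs Teal: 32–19
Orange vs Yellow: 34–17
Orange beats every other option.

Orange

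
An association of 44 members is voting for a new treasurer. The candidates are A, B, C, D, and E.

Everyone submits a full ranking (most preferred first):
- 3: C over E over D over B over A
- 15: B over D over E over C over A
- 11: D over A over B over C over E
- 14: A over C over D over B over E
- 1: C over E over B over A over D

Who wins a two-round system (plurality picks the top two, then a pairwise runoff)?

Round 1 first-place votes: A 14, B 15, C 4, D 11, E 0. B and A advance.
Runoff: B is ranked above A on 19 ballots, A above B on 25.

A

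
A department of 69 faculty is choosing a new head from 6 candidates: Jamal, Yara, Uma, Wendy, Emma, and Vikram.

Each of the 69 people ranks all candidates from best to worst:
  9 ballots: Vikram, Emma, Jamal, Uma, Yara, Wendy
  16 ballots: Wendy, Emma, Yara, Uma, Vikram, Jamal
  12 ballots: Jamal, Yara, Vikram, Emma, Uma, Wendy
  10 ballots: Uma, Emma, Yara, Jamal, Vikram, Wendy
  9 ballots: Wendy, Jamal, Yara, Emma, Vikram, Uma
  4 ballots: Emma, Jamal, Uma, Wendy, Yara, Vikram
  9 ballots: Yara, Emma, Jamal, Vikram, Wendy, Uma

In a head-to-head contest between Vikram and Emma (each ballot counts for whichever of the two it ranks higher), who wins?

Emma

Vikram is ranked above Emma on 21 ballots; Emma above Vikram on 48.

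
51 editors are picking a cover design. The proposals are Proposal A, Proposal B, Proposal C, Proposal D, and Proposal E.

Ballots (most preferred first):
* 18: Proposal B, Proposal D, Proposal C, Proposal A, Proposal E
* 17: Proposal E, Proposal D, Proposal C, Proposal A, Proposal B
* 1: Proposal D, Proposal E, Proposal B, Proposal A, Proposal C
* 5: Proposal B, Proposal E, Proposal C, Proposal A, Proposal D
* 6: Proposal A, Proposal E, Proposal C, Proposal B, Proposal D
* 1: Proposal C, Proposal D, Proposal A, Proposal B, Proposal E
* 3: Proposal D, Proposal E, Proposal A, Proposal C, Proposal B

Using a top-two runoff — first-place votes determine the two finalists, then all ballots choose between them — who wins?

Proposal E

Round 1 first-place votes: Proposal A 6, Proposal B 23, Proposal C 1, Proposal D 4, Proposal E 17. Proposal B and Proposal E advance.
Runoff: Proposal B is ranked above Proposal E on 24 ballots, Proposal E above Proposal B on 27.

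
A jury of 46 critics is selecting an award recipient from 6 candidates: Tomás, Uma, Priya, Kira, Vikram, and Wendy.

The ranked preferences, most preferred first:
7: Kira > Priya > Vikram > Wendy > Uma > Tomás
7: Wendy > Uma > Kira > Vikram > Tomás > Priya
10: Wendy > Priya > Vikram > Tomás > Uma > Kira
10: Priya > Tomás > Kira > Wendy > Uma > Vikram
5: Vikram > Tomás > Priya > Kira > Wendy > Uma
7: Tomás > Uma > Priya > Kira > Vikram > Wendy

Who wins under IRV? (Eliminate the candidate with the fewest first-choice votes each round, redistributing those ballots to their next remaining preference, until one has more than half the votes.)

Round 1: Tomás 7, Uma 0, Priya 10, Kira 7, Vikram 5, Wendy 17. Uma eliminated.
Round 2: Tomás 7, Priya 10, Kira 7, Vikram 5, Wendy 17. Vikram eliminated.
Round 3: Tomás 12, Priya 10, Kira 7, Wendy 17. Kira eliminated.
Round 4: Tomás 12, Priya 17, Wendy 17. Tomás eliminated.
Round 5: Priya 29, Wendy 17. Priya has a majority (≥24).

Priya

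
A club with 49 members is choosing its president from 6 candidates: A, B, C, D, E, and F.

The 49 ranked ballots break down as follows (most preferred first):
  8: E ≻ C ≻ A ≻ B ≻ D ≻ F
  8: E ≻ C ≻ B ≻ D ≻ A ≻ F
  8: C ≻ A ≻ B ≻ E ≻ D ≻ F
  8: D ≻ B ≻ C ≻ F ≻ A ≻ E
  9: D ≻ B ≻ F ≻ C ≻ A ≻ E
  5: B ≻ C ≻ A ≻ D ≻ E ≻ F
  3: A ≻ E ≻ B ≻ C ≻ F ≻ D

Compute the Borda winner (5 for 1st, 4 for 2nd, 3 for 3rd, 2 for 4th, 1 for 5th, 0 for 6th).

A: 8×3 + 8×1 + 8×4 + 8×1 + 9×1 + 5×3 + 3×5 = 111
B: 8×2 + 8×3 + 8×3 + 8×4 + 9×4 + 5×5 + 3×3 = 166
C: 8×4 + 8×4 + 8×5 + 8×3 + 9×2 + 5×4 + 3×2 = 172
D: 8×1 + 8×2 + 8×1 + 8×5 + 9×5 + 5×2 + 3×0 = 127
E: 8×5 + 8×5 + 8×2 + 8×0 + 9×0 + 5×1 + 3×4 = 113
F: 8×0 + 8×0 + 8×0 + 8×2 + 9×3 + 5×0 + 3×1 = 46

C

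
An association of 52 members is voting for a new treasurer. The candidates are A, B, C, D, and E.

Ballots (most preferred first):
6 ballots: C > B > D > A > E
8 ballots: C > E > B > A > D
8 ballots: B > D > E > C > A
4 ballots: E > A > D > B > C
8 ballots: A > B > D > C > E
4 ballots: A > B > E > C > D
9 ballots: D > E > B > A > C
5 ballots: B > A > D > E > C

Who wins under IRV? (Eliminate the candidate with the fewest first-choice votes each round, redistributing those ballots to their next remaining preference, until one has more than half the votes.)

B

Round 1: A 12, B 13, C 14, D 9, E 4. E eliminated.
Round 2: A 16, B 13, C 14, D 9. D eliminated.
Round 3: A 16, B 22, C 14. C eliminated.
Round 4: A 16, B 36. B has a majority (≥27).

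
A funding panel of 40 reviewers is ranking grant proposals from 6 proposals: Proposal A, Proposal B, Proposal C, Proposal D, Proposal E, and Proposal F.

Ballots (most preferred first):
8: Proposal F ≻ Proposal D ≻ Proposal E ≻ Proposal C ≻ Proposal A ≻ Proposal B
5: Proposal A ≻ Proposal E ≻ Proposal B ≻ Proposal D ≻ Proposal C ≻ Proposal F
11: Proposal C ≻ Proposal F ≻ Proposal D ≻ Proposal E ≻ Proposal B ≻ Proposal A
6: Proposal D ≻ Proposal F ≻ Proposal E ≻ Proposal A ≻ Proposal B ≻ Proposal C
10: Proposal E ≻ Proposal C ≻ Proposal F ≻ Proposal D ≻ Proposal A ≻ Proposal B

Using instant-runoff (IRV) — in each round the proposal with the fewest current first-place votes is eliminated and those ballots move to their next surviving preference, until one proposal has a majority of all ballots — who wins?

Proposal F

Round 1: Proposal A 5, Proposal B 0, Proposal C 11, Proposal D 6, Proposal E 10, Proposal F 8. Proposal B eliminated.
Round 2: Proposal A 5, Proposal C 11, Proposal D 6, Proposal E 10, Proposal F 8. Proposal A eliminated.
Round 3: Proposal C 11, Proposal D 6, Proposal E 15, Proposal F 8. Proposal D eliminated.
Round 4: Proposal C 11, Proposal E 15, Proposal F 14. Proposal C eliminated.
Round 5: Proposal E 15, Proposal F 25. Proposal F has a majority (≥21).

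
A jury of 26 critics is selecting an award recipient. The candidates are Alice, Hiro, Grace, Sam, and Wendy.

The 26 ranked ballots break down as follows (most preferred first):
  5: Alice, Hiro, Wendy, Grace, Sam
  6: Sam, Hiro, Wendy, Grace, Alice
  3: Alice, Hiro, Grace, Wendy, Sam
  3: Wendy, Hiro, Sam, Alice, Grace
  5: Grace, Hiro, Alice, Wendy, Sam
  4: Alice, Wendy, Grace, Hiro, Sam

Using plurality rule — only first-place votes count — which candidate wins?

First-place votes: Alice 12, Hiro 0, Grace 5, Sam 6, Wendy 3.

Alice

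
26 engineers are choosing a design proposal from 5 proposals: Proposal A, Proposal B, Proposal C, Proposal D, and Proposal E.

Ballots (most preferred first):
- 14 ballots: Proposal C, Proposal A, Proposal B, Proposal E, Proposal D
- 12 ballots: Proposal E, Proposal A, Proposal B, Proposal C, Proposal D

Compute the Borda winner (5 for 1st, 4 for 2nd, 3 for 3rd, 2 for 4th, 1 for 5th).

Proposal A

Proposal A: 14×4 + 12×4 = 104
Proposal B: 14×3 + 12×3 = 78
Proposal C: 14×5 + 12×2 = 94
Proposal D: 14×1 + 12×1 = 26
Proposal E: 14×2 + 12×5 = 88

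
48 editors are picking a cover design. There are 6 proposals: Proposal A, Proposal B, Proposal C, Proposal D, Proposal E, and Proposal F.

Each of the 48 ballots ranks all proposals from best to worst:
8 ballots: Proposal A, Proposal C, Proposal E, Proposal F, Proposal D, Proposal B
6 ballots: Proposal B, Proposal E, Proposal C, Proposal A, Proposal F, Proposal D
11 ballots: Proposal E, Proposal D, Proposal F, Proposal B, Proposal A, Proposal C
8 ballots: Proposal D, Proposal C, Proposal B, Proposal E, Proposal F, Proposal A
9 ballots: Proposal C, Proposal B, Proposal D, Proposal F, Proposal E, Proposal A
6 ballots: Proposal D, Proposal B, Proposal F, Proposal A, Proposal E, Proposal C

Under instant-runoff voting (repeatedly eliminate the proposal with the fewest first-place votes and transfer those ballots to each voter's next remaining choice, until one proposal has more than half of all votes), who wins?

Round 1: Proposal A 8, Proposal B 6, Proposal C 9, Proposal D 14, Proposal E 11, Proposal F 0. Proposal F eliminated.
Round 2: Proposal A 8, Proposal B 6, Proposal C 9, Proposal D 14, Proposal E 11. Proposal B eliminated.
Round 3: Proposal A 8, Proposal C 9, Proposal D 14, Proposal E 17. Proposal A eliminated.
Round 4: Proposal C 17, Proposal D 14, Proposal E 17. Proposal D eliminated.
Round 5: Proposal C 25, Proposal E 23. Proposal C has a majority (≥25).

Proposal C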